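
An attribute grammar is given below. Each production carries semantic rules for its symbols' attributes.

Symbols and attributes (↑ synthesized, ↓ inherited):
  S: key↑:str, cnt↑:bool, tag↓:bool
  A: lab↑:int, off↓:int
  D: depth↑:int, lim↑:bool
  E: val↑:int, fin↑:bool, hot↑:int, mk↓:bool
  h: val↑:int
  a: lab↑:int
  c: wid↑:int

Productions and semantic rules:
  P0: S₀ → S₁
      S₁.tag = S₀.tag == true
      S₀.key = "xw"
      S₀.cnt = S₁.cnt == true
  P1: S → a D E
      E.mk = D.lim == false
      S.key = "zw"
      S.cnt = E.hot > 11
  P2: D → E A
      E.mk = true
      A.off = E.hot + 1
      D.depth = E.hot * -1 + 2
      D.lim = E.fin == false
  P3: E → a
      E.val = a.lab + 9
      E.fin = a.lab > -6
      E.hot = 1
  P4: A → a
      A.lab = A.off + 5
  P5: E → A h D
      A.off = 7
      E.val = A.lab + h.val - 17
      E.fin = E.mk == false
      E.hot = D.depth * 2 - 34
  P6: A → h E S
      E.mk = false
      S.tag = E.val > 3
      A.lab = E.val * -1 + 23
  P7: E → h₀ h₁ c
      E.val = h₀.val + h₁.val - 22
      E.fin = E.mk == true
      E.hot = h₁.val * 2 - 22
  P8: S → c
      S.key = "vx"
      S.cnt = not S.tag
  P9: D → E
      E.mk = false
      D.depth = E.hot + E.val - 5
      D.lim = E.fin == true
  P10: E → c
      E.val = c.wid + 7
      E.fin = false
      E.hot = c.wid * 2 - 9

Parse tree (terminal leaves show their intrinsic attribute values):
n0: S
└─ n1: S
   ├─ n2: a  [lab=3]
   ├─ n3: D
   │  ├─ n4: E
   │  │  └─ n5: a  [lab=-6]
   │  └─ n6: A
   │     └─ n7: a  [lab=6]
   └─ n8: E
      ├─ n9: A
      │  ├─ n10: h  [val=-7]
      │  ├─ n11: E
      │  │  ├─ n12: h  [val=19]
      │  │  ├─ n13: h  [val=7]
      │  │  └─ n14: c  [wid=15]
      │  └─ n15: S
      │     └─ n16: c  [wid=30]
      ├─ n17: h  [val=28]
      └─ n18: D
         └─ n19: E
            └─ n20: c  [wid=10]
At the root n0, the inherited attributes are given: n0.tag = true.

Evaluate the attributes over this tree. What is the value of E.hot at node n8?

1. n0.tag = true  [given at root]
2. n1.tag = true  [S₀.tag == true]
3. n2.lab = 3  [terminal]
4. n4.mk = true  [true]
5. n5.lab = -6  [terminal]
6. n4.val = 3  [a.lab + 9]
7. n4.fin = false  [a.lab > -6]
8. n4.hot = 1  [1]
9. n6.off = 2  [E.hot + 1]
10. n7.lab = 6  [terminal]
11. n6.lab = 7  [A.off + 5]
12. n3.depth = 1  [E.hot * -1 + 2]
13. n3.lim = true  [E.fin == false]
14. n8.mk = false  [D.lim == false]
15. n9.off = 7  [7]
16. n10.val = -7  [terminal]
17. n11.mk = false  [false]
18. n12.val = 19  [terminal]
19. n13.val = 7  [terminal]
20. n14.wid = 15  [terminal]
21. n11.val = 4  [h₀.val + h₁.val - 22]
22. n11.fin = false  [E.mk == true]
23. n11.hot = -8  [h₁.val * 2 - 22]
24. n15.tag = true  [E.val > 3]
25. n16.wid = 30  [terminal]
26. n15.key = "vx"  ["vx"]
27. n15.cnt = false  [not S.tag]
28. n9.lab = 19  [E.val * -1 + 23]
29. n17.val = 28  [terminal]
30. n19.mk = false  [false]
31. n20.wid = 10  [terminal]
32. n19.val = 17  [c.wid + 7]
33. n19.fin = false  [false]
34. n19.hot = 11  [c.wid * 2 - 9]
35. n18.depth = 23  [E.hot + E.val - 5]
36. n18.lim = false  [E.fin == true]
37. n8.val = 30  [A.lab + h.val - 17]
38. n8.fin = true  [E.mk == false]
39. n8.hot = 12  [D.depth * 2 - 34]
40. n1.key = "zw"  ["zw"]
41. n1.cnt = true  [E.hot > 11]
42. n0.key = "xw"  ["xw"]
43. n0.cnt = true  [S₁.cnt == true]

12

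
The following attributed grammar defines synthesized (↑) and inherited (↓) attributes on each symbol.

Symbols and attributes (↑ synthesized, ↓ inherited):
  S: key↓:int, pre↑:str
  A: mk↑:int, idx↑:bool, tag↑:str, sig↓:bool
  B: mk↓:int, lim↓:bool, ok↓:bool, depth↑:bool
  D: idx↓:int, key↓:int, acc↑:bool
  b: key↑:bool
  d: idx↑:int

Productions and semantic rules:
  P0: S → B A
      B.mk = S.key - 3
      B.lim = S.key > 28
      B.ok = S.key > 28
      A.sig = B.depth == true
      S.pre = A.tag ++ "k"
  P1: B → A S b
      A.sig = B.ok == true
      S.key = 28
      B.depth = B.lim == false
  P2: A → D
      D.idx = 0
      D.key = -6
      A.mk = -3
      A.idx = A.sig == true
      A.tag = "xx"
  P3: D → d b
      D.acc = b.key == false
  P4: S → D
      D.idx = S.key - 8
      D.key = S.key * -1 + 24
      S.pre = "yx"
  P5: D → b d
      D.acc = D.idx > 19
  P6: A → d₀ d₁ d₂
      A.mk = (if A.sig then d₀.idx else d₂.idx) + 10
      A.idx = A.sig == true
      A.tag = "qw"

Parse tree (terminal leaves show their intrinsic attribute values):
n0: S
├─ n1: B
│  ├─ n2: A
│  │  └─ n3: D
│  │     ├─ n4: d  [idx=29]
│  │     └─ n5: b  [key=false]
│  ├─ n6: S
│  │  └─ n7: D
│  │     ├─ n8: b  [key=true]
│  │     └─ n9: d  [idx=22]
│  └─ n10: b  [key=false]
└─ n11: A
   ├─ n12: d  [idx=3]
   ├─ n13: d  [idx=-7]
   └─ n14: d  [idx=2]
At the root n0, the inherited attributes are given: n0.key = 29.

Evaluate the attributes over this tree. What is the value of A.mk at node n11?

12

1. n0.key = 29  [given at root]
2. n1.mk = 26  [S.key - 3]
3. n1.lim = true  [S.key > 28]
4. n1.ok = true  [S.key > 28]
5. n2.sig = true  [B.ok == true]
6. n3.idx = 0  [0]
7. n3.key = -6  [-6]
8. n4.idx = 29  [terminal]
9. n5.key = false  [terminal]
10. n3.acc = true  [b.key == false]
11. n2.mk = -3  [-3]
12. n2.idx = true  [A.sig == true]
13. n2.tag = "xx"  ["xx"]
14. n6.key = 28  [28]
15. n7.idx = 20  [S.key - 8]
16. n7.key = -4  [S.key * -1 + 24]
17. n8.key = true  [terminal]
18. n9.idx = 22  [terminal]
19. n7.acc = true  [D.idx > 19]
20. n6.pre = "yx"  ["yx"]
21. n10.key = false  [terminal]
22. n1.depth = false  [B.lim == false]
23. n11.sig = false  [B.depth == true]
24. n12.idx = 3  [terminal]
25. n13.idx = -7  [terminal]
26. n14.idx = 2  [terminal]
27. n11.mk = 12  [(if A.sig then d₀.idx else d₂.idx) + 10]
28. n11.idx = false  [A.sig == true]
29. n11.tag = "qw"  ["qw"]
30. n0.pre = "qwk"  [A.tag ++ "k"]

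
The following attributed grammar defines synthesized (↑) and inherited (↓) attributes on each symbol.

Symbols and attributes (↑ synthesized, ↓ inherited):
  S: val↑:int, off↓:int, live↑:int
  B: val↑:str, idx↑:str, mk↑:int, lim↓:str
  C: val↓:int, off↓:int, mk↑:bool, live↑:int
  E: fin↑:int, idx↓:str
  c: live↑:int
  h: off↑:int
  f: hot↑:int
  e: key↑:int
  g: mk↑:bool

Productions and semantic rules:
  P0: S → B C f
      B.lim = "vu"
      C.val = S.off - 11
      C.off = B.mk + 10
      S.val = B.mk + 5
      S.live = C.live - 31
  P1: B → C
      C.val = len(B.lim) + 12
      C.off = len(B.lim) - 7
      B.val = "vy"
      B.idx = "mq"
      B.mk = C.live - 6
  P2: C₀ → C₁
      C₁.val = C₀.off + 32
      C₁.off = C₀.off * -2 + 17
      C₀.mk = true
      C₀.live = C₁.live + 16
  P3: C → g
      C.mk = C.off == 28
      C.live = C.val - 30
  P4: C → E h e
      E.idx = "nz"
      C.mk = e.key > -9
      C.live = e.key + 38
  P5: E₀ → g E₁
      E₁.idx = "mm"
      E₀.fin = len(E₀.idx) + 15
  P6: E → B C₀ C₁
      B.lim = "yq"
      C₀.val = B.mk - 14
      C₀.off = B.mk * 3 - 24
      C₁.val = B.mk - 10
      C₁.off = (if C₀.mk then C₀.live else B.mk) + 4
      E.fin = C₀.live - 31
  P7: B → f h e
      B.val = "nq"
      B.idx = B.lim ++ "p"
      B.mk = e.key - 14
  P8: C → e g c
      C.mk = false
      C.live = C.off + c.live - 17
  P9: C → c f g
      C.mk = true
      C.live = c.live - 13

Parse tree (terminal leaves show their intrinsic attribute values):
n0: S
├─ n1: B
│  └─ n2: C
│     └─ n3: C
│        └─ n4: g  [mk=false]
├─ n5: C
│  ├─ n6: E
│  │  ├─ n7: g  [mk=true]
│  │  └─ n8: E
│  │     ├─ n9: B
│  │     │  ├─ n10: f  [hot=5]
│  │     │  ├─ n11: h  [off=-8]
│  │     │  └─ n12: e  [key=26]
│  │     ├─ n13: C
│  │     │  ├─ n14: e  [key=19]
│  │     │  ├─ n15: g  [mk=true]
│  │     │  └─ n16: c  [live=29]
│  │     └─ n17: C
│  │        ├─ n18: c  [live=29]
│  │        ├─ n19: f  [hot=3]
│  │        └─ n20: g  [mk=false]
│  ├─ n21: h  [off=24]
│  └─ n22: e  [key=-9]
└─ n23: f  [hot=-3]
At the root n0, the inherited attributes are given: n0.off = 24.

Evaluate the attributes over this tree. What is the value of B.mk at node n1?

7

1. n0.off = 24  [given at root]
2. n1.lim = "vu"  ["vu"]
3. n2.val = 14  [len(B.lim) + 12]
4. n2.off = -5  [len(B.lim) - 7]
5. n3.val = 27  [C₀.off + 32]
6. n3.off = 27  [C₀.off * -2 + 17]
7. n4.mk = false  [terminal]
8. n3.mk = false  [C.off == 28]
9. n3.live = -3  [C.val - 30]
10. n2.mk = true  [true]
11. n2.live = 13  [C₁.live + 16]
12. n1.val = "vy"  ["vy"]
13. n1.idx = "mq"  ["mq"]
14. n1.mk = 7  [C.live - 6]
15. n5.val = 13  [S.off - 11]
16. n5.off = 17  [B.mk + 10]
17. n6.idx = "nz"  ["nz"]
18. n7.mk = true  [terminal]
19. n8.idx = "mm"  ["mm"]
20. n9.lim = "yq"  ["yq"]
21. n10.hot = 5  [terminal]
22. n11.off = -8  [terminal]
23. n12.key = 26  [terminal]
24. n9.val = "nq"  ["nq"]
25. n9.idx = "yqp"  [B.lim ++ "p"]
26. n9.mk = 12  [e.key - 14]
27. n13.val = -2  [B.mk - 14]
28. n13.off = 12  [B.mk * 3 - 24]
29. n14.key = 19  [terminal]
30. n15.mk = true  [terminal]
31. n16.live = 29  [terminal]
32. n13.mk = false  [false]
33. n13.live = 24  [C.off + c.live - 17]
34. n17.val = 2  [B.mk - 10]
35. n17.off = 16  [(if C₀.mk then C₀.live else B.mk) + 4]
36. n18.live = 29  [terminal]
37. n19.hot = 3  [terminal]
38. n20.mk = false  [terminal]
39. n17.mk = true  [true]
40. n17.live = 16  [c.live - 13]
41. n8.fin = -7  [C₀.live - 31]
42. n6.fin = 17  [len(E₀.idx) + 15]
43. n21.off = 24  [terminal]
44. n22.key = -9  [terminal]
45. n5.mk = false  [e.key > -9]
46. n5.live = 29  [e.key + 38]
47. n23.hot = -3  [terminal]
48. n0.val = 12  [B.mk + 5]
49. n0.live = -2  [C.live - 31]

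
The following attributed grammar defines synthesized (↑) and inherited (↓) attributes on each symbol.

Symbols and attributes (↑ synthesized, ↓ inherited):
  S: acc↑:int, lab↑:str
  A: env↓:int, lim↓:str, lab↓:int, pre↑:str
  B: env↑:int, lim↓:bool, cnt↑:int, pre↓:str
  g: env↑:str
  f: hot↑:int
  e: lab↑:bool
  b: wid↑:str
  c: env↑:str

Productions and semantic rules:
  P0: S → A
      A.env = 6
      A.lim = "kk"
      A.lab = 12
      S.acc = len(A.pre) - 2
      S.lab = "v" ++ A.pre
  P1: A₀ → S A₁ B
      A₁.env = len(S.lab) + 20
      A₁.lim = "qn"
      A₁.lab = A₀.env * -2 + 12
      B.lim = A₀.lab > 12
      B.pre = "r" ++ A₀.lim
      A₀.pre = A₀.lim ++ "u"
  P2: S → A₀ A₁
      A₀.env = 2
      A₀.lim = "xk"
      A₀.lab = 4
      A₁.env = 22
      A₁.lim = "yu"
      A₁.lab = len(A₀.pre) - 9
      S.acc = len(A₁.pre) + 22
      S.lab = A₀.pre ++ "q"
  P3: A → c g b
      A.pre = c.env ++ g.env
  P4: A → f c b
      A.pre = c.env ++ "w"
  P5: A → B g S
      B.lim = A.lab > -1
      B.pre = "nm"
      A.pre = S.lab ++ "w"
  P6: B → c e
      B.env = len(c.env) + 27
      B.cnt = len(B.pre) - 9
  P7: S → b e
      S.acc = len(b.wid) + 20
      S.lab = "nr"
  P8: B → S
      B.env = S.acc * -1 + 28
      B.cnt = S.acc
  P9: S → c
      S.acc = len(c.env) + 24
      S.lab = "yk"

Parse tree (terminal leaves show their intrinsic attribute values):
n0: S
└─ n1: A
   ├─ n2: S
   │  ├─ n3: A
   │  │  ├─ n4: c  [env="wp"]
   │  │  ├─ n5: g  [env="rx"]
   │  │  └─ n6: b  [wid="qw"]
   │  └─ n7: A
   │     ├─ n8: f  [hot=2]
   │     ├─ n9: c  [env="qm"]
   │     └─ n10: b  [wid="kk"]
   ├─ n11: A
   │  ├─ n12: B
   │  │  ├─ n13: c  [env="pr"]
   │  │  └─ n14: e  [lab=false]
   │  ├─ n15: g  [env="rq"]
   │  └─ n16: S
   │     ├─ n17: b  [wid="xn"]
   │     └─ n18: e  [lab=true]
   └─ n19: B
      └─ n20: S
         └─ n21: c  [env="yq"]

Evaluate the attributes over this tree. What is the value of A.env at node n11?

1. n1.env = 6  [6]
2. n1.lim = "kk"  ["kk"]
3. n1.lab = 12  [12]
4. n3.env = 2  [2]
5. n3.lim = "xk"  ["xk"]
6. n3.lab = 4  [4]
7. n4.env = "wp"  [terminal]
8. n5.env = "rx"  [terminal]
9. n6.wid = "qw"  [terminal]
10. n3.pre = "wprx"  [c.env ++ g.env]
11. n7.env = 22  [22]
12. n7.lim = "yu"  ["yu"]
13. n7.lab = -5  [len(A₀.pre) - 9]
14. n8.hot = 2  [terminal]
15. n9.env = "qm"  [terminal]
16. n10.wid = "kk"  [terminal]
17. n7.pre = "qmw"  [c.env ++ "w"]
18. n2.acc = 25  [len(A₁.pre) + 22]
19. n2.lab = "wprxq"  [A₀.pre ++ "q"]
20. n11.env = 25  [len(S.lab) + 20]
21. n11.lim = "qn"  ["qn"]
22. n11.lab = 0  [A₀.env * -2 + 12]
23. n12.lim = true  [A.lab > -1]
24. n12.pre = "nm"  ["nm"]
25. n13.env = "pr"  [terminal]
26. n14.lab = false  [terminal]
27. n12.env = 29  [len(c.env) + 27]
28. n12.cnt = -7  [len(B.pre) - 9]
29. n15.env = "rq"  [terminal]
30. n17.wid = "xn"  [terminal]
31. n18.lab = true  [terminal]
32. n16.acc = 22  [len(b.wid) + 20]
33. n16.lab = "nr"  ["nr"]
34. n11.pre = "nrw"  [S.lab ++ "w"]
35. n19.lim = false  [A₀.lab > 12]
36. n19.pre = "rkk"  ["r" ++ A₀.lim]
37. n21.env = "yq"  [terminal]
38. n20.acc = 26  [len(c.env) + 24]
39. n20.lab = "yk"  ["yk"]
40. n19.env = 2  [S.acc * -1 + 28]
41. n19.cnt = 26  [S.acc]
42. n1.pre = "kku"  [A₀.lim ++ "u"]
43. n0.acc = 1  [len(A.pre) - 2]
44. n0.lab = "vkku"  ["v" ++ A.pre]

25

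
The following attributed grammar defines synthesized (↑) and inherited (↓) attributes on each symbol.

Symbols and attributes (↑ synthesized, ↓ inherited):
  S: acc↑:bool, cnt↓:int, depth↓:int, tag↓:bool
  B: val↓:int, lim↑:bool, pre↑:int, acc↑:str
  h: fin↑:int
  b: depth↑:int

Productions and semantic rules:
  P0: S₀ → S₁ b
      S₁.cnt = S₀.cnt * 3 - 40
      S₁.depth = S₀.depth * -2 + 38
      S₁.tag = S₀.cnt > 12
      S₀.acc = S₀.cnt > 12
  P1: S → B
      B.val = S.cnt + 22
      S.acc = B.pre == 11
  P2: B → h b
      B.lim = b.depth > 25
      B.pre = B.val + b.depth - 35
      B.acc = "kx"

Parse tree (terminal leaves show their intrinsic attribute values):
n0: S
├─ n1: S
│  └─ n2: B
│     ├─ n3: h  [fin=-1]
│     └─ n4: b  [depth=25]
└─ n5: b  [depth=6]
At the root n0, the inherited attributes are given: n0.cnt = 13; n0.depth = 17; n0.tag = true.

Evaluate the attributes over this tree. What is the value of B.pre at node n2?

1. n0.cnt = 13  [given at root]
2. n0.depth = 17  [given at root]
3. n0.tag = true  [given at root]
4. n1.cnt = -1  [S₀.cnt * 3 - 40]
5. n1.depth = 4  [S₀.depth * -2 + 38]
6. n1.tag = true  [S₀.cnt > 12]
7. n2.val = 21  [S.cnt + 22]
8. n3.fin = -1  [terminal]
9. n4.depth = 25  [terminal]
10. n2.lim = false  [b.depth > 25]
11. n2.pre = 11  [B.val + b.depth - 35]
12. n2.acc = "kx"  ["kx"]
13. n1.acc = true  [B.pre == 11]
14. n5.depth = 6  [terminal]
15. n0.acc = true  [S₀.cnt > 12]

11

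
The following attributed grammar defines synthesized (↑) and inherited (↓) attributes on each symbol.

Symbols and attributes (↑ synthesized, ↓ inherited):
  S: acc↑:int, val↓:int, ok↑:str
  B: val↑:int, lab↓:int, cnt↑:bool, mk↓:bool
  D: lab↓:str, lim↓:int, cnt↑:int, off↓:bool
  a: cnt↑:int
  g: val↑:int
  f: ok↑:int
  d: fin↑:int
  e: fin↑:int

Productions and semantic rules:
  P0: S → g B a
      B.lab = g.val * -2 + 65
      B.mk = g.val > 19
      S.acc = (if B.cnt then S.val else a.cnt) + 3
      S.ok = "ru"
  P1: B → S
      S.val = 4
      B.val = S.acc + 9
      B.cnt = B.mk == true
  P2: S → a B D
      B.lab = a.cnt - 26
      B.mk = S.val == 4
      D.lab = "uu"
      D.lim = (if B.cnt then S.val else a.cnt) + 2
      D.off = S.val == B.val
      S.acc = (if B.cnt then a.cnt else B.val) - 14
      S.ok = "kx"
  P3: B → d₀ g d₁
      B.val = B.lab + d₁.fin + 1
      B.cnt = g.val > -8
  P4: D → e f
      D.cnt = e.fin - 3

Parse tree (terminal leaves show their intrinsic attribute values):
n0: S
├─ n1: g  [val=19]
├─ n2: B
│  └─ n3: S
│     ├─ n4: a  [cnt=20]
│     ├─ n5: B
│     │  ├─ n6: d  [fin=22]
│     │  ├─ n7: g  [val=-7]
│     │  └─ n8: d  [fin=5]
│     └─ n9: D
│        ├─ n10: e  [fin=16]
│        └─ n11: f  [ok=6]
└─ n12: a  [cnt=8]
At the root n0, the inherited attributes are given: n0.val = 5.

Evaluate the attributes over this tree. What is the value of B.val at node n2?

15

1. n0.val = 5  [given at root]
2. n1.val = 19  [terminal]
3. n2.lab = 27  [g.val * -2 + 65]
4. n2.mk = false  [g.val > 19]
5. n3.val = 4  [4]
6. n4.cnt = 20  [terminal]
7. n5.lab = -6  [a.cnt - 26]
8. n5.mk = true  [S.val == 4]
9. n6.fin = 22  [terminal]
10. n7.val = -7  [terminal]
11. n8.fin = 5  [terminal]
12. n5.val = 0  [B.lab + d₁.fin + 1]
13. n5.cnt = true  [g.val > -8]
14. n9.lab = "uu"  ["uu"]
15. n9.lim = 6  [(if B.cnt then S.val else a.cnt) + 2]
16. n9.off = false  [S.val == B.val]
17. n10.fin = 16  [terminal]
18. n11.ok = 6  [terminal]
19. n9.cnt = 13  [e.fin - 3]
20. n3.acc = 6  [(if B.cnt then a.cnt else B.val) - 14]
21. n3.ok = "kx"  ["kx"]
22. n2.val = 15  [S.acc + 9]
23. n2.cnt = false  [B.mk == true]
24. n12.cnt = 8  [terminal]
25. n0.acc = 11  [(if B.cnt then S.val else a.cnt) + 3]
26. n0.ok = "ru"  ["ru"]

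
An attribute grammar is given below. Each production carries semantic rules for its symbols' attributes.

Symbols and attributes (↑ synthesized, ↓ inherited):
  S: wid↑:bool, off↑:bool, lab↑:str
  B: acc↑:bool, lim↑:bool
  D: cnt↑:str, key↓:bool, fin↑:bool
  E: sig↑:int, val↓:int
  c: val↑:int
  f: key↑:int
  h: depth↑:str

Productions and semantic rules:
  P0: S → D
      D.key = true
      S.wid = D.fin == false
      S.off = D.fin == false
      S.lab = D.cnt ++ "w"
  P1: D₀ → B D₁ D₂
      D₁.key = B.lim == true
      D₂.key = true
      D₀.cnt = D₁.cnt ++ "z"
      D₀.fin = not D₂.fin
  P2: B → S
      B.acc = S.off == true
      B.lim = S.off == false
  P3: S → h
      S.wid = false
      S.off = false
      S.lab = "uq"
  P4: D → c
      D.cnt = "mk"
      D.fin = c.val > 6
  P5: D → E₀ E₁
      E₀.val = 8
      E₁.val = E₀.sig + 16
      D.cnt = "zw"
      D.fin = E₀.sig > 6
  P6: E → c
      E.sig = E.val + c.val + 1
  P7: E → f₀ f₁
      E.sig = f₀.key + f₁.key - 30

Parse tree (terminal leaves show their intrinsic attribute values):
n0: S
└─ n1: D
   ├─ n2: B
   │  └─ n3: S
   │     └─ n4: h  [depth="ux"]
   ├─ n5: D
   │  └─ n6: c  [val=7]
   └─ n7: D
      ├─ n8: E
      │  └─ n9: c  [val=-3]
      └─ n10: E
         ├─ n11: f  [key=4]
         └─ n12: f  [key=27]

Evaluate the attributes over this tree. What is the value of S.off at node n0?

1. n1.key = true  [true]
2. n4.depth = "ux"  [terminal]
3. n3.wid = false  [false]
4. n3.off = false  [false]
5. n3.lab = "uq"  ["uq"]
6. n2.acc = false  [S.off == true]
7. n2.lim = true  [S.off == false]
8. n5.key = true  [B.lim == true]
9. n6.val = 7  [terminal]
10. n5.cnt = "mk"  ["mk"]
11. n5.fin = true  [c.val > 6]
12. n7.key = true  [true]
13. n8.val = 8  [8]
14. n9.val = -3  [terminal]
15. n8.sig = 6  [E.val + c.val + 1]
16. n10.val = 22  [E₀.sig + 16]
17. n11.key = 4  [terminal]
18. n12.key = 27  [terminal]
19. n10.sig = 1  [f₀.key + f₁.key - 30]
20. n7.cnt = "zw"  ["zw"]
21. n7.fin = false  [E₀.sig > 6]
22. n1.cnt = "mkz"  [D₁.cnt ++ "z"]
23. n1.fin = true  [not D₂.fin]
24. n0.wid = false  [D.fin == false]
25. n0.off = false  [D.fin == false]
26. n0.lab = "mkzw"  [D.cnt ++ "w"]

false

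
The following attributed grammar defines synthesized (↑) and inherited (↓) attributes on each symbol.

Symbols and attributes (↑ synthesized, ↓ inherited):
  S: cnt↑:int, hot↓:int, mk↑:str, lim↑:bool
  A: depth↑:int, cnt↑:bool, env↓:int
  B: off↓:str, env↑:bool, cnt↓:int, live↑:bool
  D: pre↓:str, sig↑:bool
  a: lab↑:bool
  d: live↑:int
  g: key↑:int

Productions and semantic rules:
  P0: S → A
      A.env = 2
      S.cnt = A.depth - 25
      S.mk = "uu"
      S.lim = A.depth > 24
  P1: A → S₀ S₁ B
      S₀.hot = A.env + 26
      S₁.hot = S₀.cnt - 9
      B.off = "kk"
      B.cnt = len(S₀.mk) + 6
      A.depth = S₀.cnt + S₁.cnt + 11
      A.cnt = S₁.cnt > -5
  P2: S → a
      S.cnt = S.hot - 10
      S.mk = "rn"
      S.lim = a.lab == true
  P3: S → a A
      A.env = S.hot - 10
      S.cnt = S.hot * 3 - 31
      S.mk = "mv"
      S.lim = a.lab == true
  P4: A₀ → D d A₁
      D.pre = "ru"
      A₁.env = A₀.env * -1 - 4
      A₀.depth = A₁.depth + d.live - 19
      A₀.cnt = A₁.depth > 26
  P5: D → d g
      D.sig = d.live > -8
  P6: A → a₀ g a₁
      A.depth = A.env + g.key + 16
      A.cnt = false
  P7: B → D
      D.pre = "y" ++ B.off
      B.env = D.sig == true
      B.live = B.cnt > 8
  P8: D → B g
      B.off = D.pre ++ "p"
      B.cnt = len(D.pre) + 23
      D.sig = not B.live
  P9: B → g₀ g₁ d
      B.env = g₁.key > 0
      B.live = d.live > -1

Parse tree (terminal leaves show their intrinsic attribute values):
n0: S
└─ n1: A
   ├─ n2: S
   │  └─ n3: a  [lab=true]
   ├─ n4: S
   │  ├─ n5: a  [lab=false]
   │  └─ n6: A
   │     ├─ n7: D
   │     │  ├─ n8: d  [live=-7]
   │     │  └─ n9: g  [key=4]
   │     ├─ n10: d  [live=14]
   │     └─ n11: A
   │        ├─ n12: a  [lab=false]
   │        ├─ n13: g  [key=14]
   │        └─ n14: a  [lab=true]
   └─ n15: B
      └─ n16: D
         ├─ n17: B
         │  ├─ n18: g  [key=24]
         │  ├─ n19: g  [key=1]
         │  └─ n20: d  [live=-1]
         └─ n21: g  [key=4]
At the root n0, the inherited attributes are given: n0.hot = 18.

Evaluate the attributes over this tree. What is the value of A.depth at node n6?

1. n0.hot = 18  [given at root]
2. n1.env = 2  [2]
3. n2.hot = 28  [A.env + 26]
4. n3.lab = true  [terminal]
5. n2.cnt = 18  [S.hot - 10]
6. n2.mk = "rn"  ["rn"]
7. n2.lim = true  [a.lab == true]
8. n4.hot = 9  [S₀.cnt - 9]
9. n5.lab = false  [terminal]
10. n6.env = -1  [S.hot - 10]
11. n7.pre = "ru"  ["ru"]
12. n8.live = -7  [terminal]
13. n9.key = 4  [terminal]
14. n7.sig = true  [d.live > -8]
15. n10.live = 14  [terminal]
16. n11.env = -3  [A₀.env * -1 - 4]
17. n12.lab = false  [terminal]
18. n13.key = 14  [terminal]
19. n14.lab = true  [terminal]
20. n11.depth = 27  [A.env + g.key + 16]
21. n11.cnt = false  [false]
22. n6.depth = 22  [A₁.depth + d.live - 19]
23. n6.cnt = true  [A₁.depth > 26]
24. n4.cnt = -4  [S.hot * 3 - 31]
25. n4.mk = "mv"  ["mv"]
26. n4.lim = false  [a.lab == true]
27. n15.off = "kk"  ["kk"]
28. n15.cnt = 8  [len(S₀.mk) + 6]
29. n16.pre = "ykk"  ["y" ++ B.off]
30. n17.off = "ykkp"  [D.pre ++ "p"]
31. n17.cnt = 26  [len(D.pre) + 23]
32. n18.key = 24  [terminal]
33. n19.key = 1  [terminal]
34. n20.live = -1  [terminal]
35. n17.env = true  [g₁.key > 0]
36. n17.live = false  [d.live > -1]
37. n21.key = 4  [terminal]
38. n16.sig = true  [not B.live]
39. n15.env = true  [D.sig == true]
40. n15.live = false  [B.cnt > 8]
41. n1.depth = 25  [S₀.cnt + S₁.cnt + 11]
42. n1.cnt = true  [S₁.cnt > -5]
43. n0.cnt = 0  [A.depth - 25]
44. n0.mk = "uu"  ["uu"]
45. n0.lim = true  [A.depth > 24]

22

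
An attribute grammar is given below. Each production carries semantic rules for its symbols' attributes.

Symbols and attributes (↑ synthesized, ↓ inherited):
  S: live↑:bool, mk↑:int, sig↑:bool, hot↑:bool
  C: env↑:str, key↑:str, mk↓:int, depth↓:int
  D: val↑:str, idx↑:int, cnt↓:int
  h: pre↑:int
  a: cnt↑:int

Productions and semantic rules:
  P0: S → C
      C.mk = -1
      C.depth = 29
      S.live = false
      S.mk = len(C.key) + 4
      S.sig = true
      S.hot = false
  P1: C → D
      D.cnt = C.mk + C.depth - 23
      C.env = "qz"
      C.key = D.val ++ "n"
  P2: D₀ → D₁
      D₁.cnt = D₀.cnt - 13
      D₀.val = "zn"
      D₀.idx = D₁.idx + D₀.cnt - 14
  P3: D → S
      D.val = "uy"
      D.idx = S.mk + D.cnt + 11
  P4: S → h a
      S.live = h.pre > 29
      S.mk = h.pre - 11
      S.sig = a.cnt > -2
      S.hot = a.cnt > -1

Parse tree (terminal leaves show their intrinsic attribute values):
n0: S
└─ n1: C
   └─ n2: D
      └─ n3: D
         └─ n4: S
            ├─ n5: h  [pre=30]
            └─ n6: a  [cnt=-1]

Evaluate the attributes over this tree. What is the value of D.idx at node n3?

22

1. n1.mk = -1  [-1]
2. n1.depth = 29  [29]
3. n2.cnt = 5  [C.mk + C.depth - 23]
4. n3.cnt = -8  [D₀.cnt - 13]
5. n5.pre = 30  [terminal]
6. n6.cnt = -1  [terminal]
7. n4.live = true  [h.pre > 29]
8. n4.mk = 19  [h.pre - 11]
9. n4.sig = true  [a.cnt > -2]
10. n4.hot = false  [a.cnt > -1]
11. n3.val = "uy"  ["uy"]
12. n3.idx = 22  [S.mk + D.cnt + 11]
13. n2.val = "zn"  ["zn"]
14. n2.idx = 13  [D₁.idx + D₀.cnt - 14]
15. n1.env = "qz"  ["qz"]
16. n1.key = "znn"  [D.val ++ "n"]
17. n0.live = false  [false]
18. n0.mk = 7  [len(C.key) + 4]
19. n0.sig = true  [true]
20. n0.hot = false  [false]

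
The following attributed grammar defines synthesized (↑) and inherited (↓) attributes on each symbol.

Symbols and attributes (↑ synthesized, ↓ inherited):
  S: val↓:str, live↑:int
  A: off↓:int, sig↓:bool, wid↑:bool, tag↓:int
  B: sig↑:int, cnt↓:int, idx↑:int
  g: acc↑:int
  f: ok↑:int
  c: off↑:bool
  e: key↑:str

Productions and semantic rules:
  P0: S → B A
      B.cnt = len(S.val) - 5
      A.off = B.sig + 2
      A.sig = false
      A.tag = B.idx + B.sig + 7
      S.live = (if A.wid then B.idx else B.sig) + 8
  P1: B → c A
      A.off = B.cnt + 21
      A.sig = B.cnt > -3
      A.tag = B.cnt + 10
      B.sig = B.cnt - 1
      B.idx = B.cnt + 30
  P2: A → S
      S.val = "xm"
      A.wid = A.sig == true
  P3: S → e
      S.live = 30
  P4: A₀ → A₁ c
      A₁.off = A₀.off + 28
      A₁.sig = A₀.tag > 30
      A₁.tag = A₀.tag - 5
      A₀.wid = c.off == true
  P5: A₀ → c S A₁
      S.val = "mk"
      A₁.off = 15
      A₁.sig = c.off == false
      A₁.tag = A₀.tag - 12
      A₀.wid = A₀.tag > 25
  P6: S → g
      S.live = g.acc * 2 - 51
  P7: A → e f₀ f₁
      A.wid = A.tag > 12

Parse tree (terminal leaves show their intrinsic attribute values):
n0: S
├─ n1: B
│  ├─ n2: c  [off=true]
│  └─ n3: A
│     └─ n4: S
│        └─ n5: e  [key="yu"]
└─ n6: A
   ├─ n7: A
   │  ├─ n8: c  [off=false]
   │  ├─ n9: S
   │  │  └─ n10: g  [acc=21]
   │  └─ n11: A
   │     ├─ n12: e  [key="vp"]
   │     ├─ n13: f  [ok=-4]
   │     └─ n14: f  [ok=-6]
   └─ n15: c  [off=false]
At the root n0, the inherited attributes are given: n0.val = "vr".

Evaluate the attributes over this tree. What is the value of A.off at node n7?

1. n0.val = "vr"  [given at root]
2. n1.cnt = -3  [len(S.val) - 5]
3. n2.off = true  [terminal]
4. n3.off = 18  [B.cnt + 21]
5. n3.sig = false  [B.cnt > -3]
6. n3.tag = 7  [B.cnt + 10]
7. n4.val = "xm"  ["xm"]
8. n5.key = "yu"  [terminal]
9. n4.live = 30  [30]
10. n3.wid = false  [A.sig == true]
11. n1.sig = -4  [B.cnt - 1]
12. n1.idx = 27  [B.cnt + 30]
13. n6.off = -2  [B.sig + 2]
14. n6.sig = false  [false]
15. n6.tag = 30  [B.idx + B.sig + 7]
16. n7.off = 26  [A₀.off + 28]
17. n7.sig = false  [A₀.tag > 30]
18. n7.tag = 25  [A₀.tag - 5]
19. n8.off = false  [terminal]
20. n9.val = "mk"  ["mk"]
21. n10.acc = 21  [terminal]
22. n9.live = -9  [g.acc * 2 - 51]
23. n11.off = 15  [15]
24. n11.sig = true  [c.off == false]
25. n11.tag = 13  [A₀.tag - 12]
26. n12.key = "vp"  [terminal]
27. n13.ok = -4  [terminal]
28. n14.ok = -6  [terminal]
29. n11.wid = true  [A.tag > 12]
30. n7.wid = false  [A₀.tag > 25]
31. n15.off = false  [terminal]
32. n6.wid = false  [c.off == true]
33. n0.live = 4  [(if A.wid then B.idx else B.sig) + 8]

26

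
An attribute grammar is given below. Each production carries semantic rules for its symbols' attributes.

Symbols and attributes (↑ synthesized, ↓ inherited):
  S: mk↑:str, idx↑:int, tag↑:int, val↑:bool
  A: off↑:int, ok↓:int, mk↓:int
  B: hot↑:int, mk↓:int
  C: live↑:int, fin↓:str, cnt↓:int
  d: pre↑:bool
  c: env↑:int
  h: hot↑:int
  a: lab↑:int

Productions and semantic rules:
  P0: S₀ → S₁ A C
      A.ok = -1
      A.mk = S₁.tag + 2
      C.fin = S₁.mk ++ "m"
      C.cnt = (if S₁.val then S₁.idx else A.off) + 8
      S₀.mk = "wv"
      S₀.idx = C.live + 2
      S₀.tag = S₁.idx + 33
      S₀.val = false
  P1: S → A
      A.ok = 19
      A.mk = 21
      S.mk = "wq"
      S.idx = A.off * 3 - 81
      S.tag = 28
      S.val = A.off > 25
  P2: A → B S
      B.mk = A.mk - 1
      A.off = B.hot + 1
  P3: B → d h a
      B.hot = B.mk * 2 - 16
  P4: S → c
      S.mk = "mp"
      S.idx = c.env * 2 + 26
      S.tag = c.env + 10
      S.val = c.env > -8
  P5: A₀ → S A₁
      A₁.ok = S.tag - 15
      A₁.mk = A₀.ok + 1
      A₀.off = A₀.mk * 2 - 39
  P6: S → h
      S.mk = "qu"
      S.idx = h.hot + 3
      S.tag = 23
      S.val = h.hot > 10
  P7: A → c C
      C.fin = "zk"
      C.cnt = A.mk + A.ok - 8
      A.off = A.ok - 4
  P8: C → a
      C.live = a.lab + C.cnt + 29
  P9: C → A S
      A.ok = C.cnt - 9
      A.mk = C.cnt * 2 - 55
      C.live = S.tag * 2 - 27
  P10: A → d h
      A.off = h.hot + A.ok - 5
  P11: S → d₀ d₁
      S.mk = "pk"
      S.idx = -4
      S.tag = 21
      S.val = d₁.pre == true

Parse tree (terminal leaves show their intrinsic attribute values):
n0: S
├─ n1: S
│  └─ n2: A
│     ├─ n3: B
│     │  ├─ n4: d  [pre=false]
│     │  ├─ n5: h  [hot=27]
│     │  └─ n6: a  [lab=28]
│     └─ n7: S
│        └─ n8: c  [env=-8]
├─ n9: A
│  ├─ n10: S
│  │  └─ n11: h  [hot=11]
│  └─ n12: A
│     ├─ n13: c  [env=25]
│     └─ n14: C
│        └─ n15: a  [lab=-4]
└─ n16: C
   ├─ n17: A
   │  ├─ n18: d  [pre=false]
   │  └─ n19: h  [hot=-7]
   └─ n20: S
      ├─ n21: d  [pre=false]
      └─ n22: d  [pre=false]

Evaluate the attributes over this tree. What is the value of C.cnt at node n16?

29

1. n2.ok = 19  [19]
2. n2.mk = 21  [21]
3. n3.mk = 20  [A.mk - 1]
4. n4.pre = false  [terminal]
5. n5.hot = 27  [terminal]
6. n6.lab = 28  [terminal]
7. n3.hot = 24  [B.mk * 2 - 16]
8. n8.env = -8  [terminal]
9. n7.mk = "mp"  ["mp"]
10. n7.idx = 10  [c.env * 2 + 26]
11. n7.tag = 2  [c.env + 10]
12. n7.val = false  [c.env > -8]
13. n2.off = 25  [B.hot + 1]
14. n1.mk = "wq"  ["wq"]
15. n1.idx = -6  [A.off * 3 - 81]
16. n1.tag = 28  [28]
17. n1.val = false  [A.off > 25]
18. n9.ok = -1  [-1]
19. n9.mk = 30  [S₁.tag + 2]
20. n11.hot = 11  [terminal]
21. n10.mk = "qu"  ["qu"]
22. n10.idx = 14  [h.hot + 3]
23. n10.tag = 23  [23]
24. n10.val = true  [h.hot > 10]
25. n12.ok = 8  [S.tag - 15]
26. n12.mk = 0  [A₀.ok + 1]
27. n13.env = 25  [terminal]
28. n14.fin = "zk"  ["zk"]
29. n14.cnt = 0  [A.mk + A.ok - 8]
30. n15.lab = -4  [terminal]
31. n14.live = 25  [a.lab + C.cnt + 29]
32. n12.off = 4  [A.ok - 4]
33. n9.off = 21  [A₀.mk * 2 - 39]
34. n16.fin = "wqm"  [S₁.mk ++ "m"]
35. n16.cnt = 29  [(if S₁.val then S₁.idx else A.off) + 8]
36. n17.ok = 20  [C.cnt - 9]
37. n17.mk = 3  [C.cnt * 2 - 55]
38. n18.pre = false  [terminal]
39. n19.hot = -7  [terminal]
40. n17.off = 8  [h.hot + A.ok - 5]
41. n21.pre = false  [terminal]
42. n22.pre = false  [terminal]
43. n20.mk = "pk"  ["pk"]
44. n20.idx = -4  [-4]
45. n20.tag = 21  [21]
46. n20.val = false  [d₁.pre == true]
47. n16.live = 15  [S.tag * 2 - 27]
48. n0.mk = "wv"  ["wv"]
49. n0.idx = 17  [C.live + 2]
50. n0.tag = 27  [S₁.idx + 33]
51. n0.val = false  [false]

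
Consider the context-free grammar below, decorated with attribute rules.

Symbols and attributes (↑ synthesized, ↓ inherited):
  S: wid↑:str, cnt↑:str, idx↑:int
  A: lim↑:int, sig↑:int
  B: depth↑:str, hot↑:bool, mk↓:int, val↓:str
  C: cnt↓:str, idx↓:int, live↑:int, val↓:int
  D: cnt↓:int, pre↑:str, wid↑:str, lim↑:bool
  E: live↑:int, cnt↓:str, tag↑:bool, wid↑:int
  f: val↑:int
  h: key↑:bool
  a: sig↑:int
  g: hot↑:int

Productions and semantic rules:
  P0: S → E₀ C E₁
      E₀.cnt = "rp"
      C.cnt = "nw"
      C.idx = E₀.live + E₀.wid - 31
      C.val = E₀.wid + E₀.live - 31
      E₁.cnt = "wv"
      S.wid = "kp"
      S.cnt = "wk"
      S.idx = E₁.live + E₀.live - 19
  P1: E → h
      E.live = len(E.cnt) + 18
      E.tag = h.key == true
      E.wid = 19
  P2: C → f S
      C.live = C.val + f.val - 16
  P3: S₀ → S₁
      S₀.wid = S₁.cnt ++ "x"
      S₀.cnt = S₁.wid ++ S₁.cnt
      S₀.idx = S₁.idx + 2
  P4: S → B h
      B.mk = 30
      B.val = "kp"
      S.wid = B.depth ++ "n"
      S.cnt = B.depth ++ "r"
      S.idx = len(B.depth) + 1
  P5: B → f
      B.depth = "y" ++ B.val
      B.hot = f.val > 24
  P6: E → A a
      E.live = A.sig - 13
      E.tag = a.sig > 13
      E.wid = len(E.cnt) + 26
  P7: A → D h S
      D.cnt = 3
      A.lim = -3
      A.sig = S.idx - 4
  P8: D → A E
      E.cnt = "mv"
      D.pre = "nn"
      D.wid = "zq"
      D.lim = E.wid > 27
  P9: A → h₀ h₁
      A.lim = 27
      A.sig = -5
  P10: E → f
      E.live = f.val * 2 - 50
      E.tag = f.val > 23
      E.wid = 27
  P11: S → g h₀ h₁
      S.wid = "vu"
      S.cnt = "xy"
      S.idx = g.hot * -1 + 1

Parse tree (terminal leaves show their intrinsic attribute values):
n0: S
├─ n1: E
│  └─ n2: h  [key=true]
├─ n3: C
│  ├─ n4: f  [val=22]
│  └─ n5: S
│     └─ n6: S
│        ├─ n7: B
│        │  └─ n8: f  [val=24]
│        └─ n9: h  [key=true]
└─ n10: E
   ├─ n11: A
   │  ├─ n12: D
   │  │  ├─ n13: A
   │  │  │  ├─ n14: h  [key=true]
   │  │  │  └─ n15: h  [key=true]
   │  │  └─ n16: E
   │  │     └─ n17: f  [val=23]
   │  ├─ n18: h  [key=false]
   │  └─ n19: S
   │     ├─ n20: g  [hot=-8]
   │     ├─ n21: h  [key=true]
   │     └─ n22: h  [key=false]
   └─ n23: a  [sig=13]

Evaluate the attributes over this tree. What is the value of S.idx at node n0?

-7

1. n1.cnt = "rp"  ["rp"]
2. n2.key = true  [terminal]
3. n1.live = 20  [len(E.cnt) + 18]
4. n1.tag = true  [h.key == true]
5. n1.wid = 19  [19]
6. n3.cnt = "nw"  ["nw"]
7. n3.idx = 8  [E₀.live + E₀.wid - 31]
8. n3.val = 8  [E₀.wid + E₀.live - 31]
9. n4.val = 22  [terminal]
10. n7.mk = 30  [30]
11. n7.val = "kp"  ["kp"]
12. n8.val = 24  [terminal]
13. n7.depth = "ykp"  ["y" ++ B.val]
14. n7.hot = false  [f.val > 24]
15. n9.key = true  [terminal]
16. n6.wid = "ykpn"  [B.depth ++ "n"]
17. n6.cnt = "ykpr"  [B.depth ++ "r"]
18. n6.idx = 4  [len(B.depth) + 1]
19. n5.wid = "ykprx"  [S₁.cnt ++ "x"]
20. n5.cnt = "ykpnykpr"  [S₁.wid ++ S₁.cnt]
21. n5.idx = 6  [S₁.idx + 2]
22. n3.live = 14  [C.val + f.val - 16]
23. n10.cnt = "wv"  ["wv"]
24. n12.cnt = 3  [3]
25. n14.key = true  [terminal]
26. n15.key = true  [terminal]
27. n13.lim = 27  [27]
28. n13.sig = -5  [-5]
29. n16.cnt = "mv"  ["mv"]
30. n17.val = 23  [terminal]
31. n16.live = -4  [f.val * 2 - 50]
32. n16.tag = false  [f.val > 23]
33. n16.wid = 27  [27]
34. n12.pre = "nn"  ["nn"]
35. n12.wid = "zq"  ["zq"]
36. n12.lim = false  [E.wid > 27]
37. n18.key = false  [terminal]
38. n20.hot = -8  [terminal]
39. n21.key = true  [terminal]
40. n22.key = false  [terminal]
41. n19.wid = "vu"  ["vu"]
42. n19.cnt = "xy"  ["xy"]
43. n19.idx = 9  [g.hot * -1 + 1]
44. n11.lim = -3  [-3]
45. n11.sig = 5  [S.idx - 4]
46. n23.sig = 13  [terminal]
47. n10.live = -8  [A.sig - 13]
48. n10.tag = false  [a.sig > 13]
49. n10.wid = 28  [len(E.cnt) + 26]
50. n0.wid = "kp"  ["kp"]
51. n0.cnt = "wk"  ["wk"]
52. n0.idx = -7  [E₁.live + E₀.live - 19]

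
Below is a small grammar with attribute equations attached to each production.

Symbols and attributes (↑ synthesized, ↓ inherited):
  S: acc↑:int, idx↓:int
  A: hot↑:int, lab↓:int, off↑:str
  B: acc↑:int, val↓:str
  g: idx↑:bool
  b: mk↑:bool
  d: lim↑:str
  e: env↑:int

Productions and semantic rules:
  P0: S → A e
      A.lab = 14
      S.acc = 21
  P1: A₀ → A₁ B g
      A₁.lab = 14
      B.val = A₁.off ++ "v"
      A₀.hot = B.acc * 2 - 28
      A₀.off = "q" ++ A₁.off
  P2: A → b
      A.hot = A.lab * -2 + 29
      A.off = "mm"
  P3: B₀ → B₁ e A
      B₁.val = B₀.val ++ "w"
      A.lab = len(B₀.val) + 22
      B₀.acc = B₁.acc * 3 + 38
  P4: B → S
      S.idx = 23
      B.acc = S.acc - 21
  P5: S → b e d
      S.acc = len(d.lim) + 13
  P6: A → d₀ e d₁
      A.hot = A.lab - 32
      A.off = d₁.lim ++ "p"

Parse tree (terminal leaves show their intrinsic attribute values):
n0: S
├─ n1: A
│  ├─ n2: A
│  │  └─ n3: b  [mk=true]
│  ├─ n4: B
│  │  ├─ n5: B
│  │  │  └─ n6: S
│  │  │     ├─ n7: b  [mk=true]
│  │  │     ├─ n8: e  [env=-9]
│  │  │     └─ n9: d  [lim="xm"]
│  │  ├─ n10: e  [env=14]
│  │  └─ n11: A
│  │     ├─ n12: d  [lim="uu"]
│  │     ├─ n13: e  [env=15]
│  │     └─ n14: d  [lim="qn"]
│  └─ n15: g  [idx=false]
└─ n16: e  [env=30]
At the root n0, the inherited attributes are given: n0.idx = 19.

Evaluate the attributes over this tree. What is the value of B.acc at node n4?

1. n0.idx = 19  [given at root]
2. n1.lab = 14  [14]
3. n2.lab = 14  [14]
4. n3.mk = true  [terminal]
5. n2.hot = 1  [A.lab * -2 + 29]
6. n2.off = "mm"  ["mm"]
7. n4.val = "mmv"  [A₁.off ++ "v"]
8. n5.val = "mmvw"  [B₀.val ++ "w"]
9. n6.idx = 23  [23]
10. n7.mk = true  [terminal]
11. n8.env = -9  [terminal]
12. n9.lim = "xm"  [terminal]
13. n6.acc = 15  [len(d.lim) + 13]
14. n5.acc = -6  [S.acc - 21]
15. n10.env = 14  [terminal]
16. n11.lab = 25  [len(B₀.val) + 22]
17. n12.lim = "uu"  [terminal]
18. n13.env = 15  [terminal]
19. n14.lim = "qn"  [terminal]
20. n11.hot = -7  [A.lab - 32]
21. n11.off = "qnp"  [d₁.lim ++ "p"]
22. n4.acc = 20  [B₁.acc * 3 + 38]
23. n15.idx = false  [terminal]
24. n1.hot = 12  [B.acc * 2 - 28]
25. n1.off = "qmm"  ["q" ++ A₁.off]
26. n16.env = 30  [terminal]
27. n0.acc = 21  [21]

20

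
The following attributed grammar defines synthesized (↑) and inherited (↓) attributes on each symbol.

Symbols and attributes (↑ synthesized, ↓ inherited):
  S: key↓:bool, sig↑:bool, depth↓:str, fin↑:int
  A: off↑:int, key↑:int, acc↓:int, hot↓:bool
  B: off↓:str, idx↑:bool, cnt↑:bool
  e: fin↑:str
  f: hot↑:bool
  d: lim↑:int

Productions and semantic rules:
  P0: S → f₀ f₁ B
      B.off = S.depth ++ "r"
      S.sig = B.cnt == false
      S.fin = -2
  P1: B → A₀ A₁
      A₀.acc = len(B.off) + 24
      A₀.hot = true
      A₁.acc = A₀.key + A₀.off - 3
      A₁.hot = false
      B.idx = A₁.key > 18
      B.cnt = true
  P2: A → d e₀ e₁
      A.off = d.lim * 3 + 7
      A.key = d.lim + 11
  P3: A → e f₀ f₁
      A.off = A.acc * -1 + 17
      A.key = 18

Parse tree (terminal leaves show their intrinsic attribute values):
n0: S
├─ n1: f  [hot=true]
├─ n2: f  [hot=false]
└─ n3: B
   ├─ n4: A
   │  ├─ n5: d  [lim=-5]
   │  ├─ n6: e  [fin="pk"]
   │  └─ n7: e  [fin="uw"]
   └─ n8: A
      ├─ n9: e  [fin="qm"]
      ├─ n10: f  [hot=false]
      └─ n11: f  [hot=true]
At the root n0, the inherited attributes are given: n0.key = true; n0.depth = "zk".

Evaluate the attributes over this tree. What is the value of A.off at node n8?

1. n0.key = true  [given at root]
2. n0.depth = "zk"  [given at root]
3. n1.hot = true  [terminal]
4. n2.hot = false  [terminal]
5. n3.off = "zkr"  [S.depth ++ "r"]
6. n4.acc = 27  [len(B.off) + 24]
7. n4.hot = true  [true]
8. n5.lim = -5  [terminal]
9. n6.fin = "pk"  [terminal]
10. n7.fin = "uw"  [terminal]
11. n4.off = -8  [d.lim * 3 + 7]
12. n4.key = 6  [d.lim + 11]
13. n8.acc = -5  [A₀.key + A₀.off - 3]
14. n8.hot = false  [false]
15. n9.fin = "qm"  [terminal]
16. n10.hot = false  [terminal]
17. n11.hot = true  [terminal]
18. n8.off = 22  [A.acc * -1 + 17]
19. n8.key = 18  [18]
20. n3.idx = false  [A₁.key > 18]
21. n3.cnt = true  [true]
22. n0.sig = false  [B.cnt == false]
23. n0.fin = -2  [-2]

22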